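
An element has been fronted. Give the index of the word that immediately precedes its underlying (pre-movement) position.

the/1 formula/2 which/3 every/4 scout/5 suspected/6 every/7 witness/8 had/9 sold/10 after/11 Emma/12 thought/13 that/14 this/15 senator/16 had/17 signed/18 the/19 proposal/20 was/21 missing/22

The displaced element is "the formula" (word 2).
It is linked across 1 clause boundary (Ø).
It functions as the direct object of "sold", so the gap sits immediately after word 10 ("sold").
Base order: Every scout suspected every witness had sold the formula after Emma thought that this senator had signed the proposal.

10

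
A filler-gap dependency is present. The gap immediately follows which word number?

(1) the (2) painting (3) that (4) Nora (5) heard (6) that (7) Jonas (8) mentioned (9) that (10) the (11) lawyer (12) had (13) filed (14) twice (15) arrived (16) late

The displaced element is "the painting" (word 2).
It is linked across 2 clause boundaries (that → that).
It functions as the direct object of "filed", so the gap sits immediately after word 13 ("filed").
Base order: Nora heard that Jonas mentioned that the lawyer had filed the painting twice.

13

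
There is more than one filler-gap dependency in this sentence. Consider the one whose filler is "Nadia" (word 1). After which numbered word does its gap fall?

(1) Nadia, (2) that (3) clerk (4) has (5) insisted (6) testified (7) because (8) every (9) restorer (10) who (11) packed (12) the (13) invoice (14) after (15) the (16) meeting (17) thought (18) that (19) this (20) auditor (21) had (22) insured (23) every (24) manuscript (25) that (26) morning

5

The displaced element is "Nadia" (word 1).
It is linked across 1 clause boundary (Ø).
It functions as the subject of "testified", so the gap sits immediately after word 5 ("insisted").
Base order: That clerk has insisted that Nadia testified because every restorer who packed the invoice after the meeting thought that this auditor had insured every manuscript that morning.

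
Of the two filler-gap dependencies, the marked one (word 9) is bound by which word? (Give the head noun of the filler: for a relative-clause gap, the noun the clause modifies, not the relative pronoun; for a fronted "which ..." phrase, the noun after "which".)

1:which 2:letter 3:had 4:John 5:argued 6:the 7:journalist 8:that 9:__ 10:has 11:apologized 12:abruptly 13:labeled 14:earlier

The marked gap is inside the relative clause, the subject of "apologized".
Its filler is the head noun "journalist" (via "that"), at word 7.
(The other dependency links word 2 to a gap after word 13.)

7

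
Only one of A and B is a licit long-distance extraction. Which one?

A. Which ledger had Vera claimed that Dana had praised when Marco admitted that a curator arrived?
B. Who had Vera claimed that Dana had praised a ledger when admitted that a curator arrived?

In B, the wh-phrase is extracted from inside an adjunct island (introduced by "when"), which blocks movement.
In A, the extraction path crosses only that-complement boundaries, which are transparent.
So A is grammatical.

A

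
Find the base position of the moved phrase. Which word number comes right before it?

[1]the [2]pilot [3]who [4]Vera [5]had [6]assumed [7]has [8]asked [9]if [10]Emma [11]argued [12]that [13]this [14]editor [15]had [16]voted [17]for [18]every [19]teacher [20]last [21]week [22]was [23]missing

6

The displaced element is "the pilot" (word 2).
It is linked across 1 clause boundary (Ø).
It functions as the subject of "asked", so the gap sits immediately after word 6 ("assumed").
Base order: Vera had assumed that the pilot has asked if Emma argued that this editor had voted for every teacher last week.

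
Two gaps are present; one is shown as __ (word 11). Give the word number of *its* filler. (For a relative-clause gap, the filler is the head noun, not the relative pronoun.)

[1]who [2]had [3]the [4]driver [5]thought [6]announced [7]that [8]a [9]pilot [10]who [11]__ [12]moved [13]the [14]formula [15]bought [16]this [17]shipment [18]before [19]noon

The marked gap is inside the relative clause, the subject of "moved".
Its filler is the head noun "pilot" (via "who"), at word 9.
(The other dependency links word 1 to a gap after word 5.)

9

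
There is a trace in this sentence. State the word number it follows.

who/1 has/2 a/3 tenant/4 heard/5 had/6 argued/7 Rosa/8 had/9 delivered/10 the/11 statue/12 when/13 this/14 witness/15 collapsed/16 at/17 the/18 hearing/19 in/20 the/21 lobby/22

The displaced element is "who" (word 1).
It is linked across 1 clause boundary (Ø).
It functions as the subject of "argued", so the gap sits immediately after word 5 ("heard").
Base order: A tenant has heard that who had argued Rosa had delivered the statue when this witness collapsed at the hearing in the lobby.

5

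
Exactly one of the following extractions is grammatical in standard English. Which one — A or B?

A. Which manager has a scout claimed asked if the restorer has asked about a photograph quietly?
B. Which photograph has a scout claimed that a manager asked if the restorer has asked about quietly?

A

In B, the wh-phrase is extracted from inside a wh-island (introduced by "if"), which blocks movement.
In A, the extraction path crosses only that-complement boundaries, which are transparent.
So A is grammatical.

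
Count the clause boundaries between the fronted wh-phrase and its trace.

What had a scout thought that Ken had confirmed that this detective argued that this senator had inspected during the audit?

"what" is extracted from the object of "inspected".
Boundaries crossed, outermost first: [that], [that], [that] — 3 in total.

3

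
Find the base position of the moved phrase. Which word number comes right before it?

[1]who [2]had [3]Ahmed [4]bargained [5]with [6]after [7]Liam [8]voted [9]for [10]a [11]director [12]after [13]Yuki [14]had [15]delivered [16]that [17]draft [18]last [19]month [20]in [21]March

The displaced element is "who" (word 1).
It functions as the object of the preposition "with" of "bargained", so the gap sits immediately after word 5 ("with").
Base order: Ahmed had bargained with who after Liam voted for a director after Yuki had delivered that draft last month in March.

5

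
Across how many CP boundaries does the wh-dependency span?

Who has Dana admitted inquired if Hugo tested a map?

"who" is extracted from the subject of "inquired".
Boundaries crossed, outermost first: [Ø] — 1 in total.

1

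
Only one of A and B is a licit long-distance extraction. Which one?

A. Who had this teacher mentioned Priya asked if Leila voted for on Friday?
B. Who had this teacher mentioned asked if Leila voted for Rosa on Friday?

In A, the wh-phrase is extracted from inside a wh-island (introduced by "if"), which blocks movement.
In B, the extraction path crosses only that-complement boundaries, which are transparent.
So B is grammatical.

B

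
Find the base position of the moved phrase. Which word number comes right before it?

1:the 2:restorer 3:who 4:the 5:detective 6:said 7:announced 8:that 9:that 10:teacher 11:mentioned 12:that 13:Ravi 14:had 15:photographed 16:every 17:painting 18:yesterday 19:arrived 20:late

6

The displaced element is "the restorer" (word 2).
It is linked across 1 clause boundary (Ø).
It functions as the subject of "announced", so the gap sits immediately after word 6 ("said").
Base order: The detective said that the restorer announced that that teacher mentioned that Ravi had photographed every painting yesterday.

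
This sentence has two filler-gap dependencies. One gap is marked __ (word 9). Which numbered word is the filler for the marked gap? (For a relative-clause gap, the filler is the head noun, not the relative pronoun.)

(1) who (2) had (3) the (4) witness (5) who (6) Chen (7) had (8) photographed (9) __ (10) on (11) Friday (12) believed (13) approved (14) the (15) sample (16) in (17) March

4

The marked gap is inside the relative clause, the direct object of "photographed".
Its filler is the head noun "witness" (via "who"), at word 4.
(The other dependency links word 1 to a gap after word 12.)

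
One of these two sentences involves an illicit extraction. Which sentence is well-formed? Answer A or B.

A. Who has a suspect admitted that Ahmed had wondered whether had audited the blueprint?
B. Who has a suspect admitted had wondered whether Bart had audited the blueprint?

In A, the wh-phrase is extracted from inside a wh-island (introduced by "whether"), which blocks movement.
In B, the extraction path crosses only that-complement boundaries, which are transparent.
So B is grammatical.

B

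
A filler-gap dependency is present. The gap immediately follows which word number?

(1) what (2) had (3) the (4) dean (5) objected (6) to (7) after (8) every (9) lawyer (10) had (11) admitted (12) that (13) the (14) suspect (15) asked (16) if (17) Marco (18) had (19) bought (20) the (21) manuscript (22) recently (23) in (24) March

The displaced element is "what" (word 1).
It functions as the object of the preposition "to" of "objected", so the gap sits immediately after word 6 ("to").
Base order: The dean had objected to what after every lawyer had admitted that the suspect asked if Marco had bought the manuscript recently in March.

6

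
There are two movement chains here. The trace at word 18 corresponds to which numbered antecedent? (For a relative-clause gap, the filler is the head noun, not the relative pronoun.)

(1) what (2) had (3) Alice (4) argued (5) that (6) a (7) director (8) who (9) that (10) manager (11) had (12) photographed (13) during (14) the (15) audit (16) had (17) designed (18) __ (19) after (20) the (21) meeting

1

The marked gap is the direct object of "designed".
Its filler is the fronted wh-phrase "what", at word 1.
(The other dependency links word 7 to a gap after word 12.)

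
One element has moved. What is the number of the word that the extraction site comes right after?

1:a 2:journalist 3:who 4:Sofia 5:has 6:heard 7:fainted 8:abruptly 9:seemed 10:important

6

The displaced element is "a journalist" (word 2).
It is linked across 1 clause boundary (Ø).
It functions as the subject of "fainted", so the gap sits immediately after word 6 ("heard").
Base order: Sofia has heard that a journalist fainted abruptly.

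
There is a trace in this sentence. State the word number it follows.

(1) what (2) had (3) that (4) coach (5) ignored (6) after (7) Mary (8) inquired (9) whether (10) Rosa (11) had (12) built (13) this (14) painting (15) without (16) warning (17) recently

5

The displaced element is "what" (word 1).
It functions as the direct object of "ignored", so the gap sits immediately after word 5 ("ignored").
Base order: That coach had ignored what after Mary inquired whether Rosa had built this painting without warning recently.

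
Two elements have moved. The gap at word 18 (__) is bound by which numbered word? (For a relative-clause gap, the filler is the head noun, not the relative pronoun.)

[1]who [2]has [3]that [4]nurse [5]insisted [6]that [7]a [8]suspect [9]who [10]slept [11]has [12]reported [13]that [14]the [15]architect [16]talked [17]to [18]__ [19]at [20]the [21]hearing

1

The marked gap is the object of the preposition "to" of "talked".
Its filler is the fronted wh-phrase "who", at word 1.
(The other dependency links word 8 to a gap after word 9.)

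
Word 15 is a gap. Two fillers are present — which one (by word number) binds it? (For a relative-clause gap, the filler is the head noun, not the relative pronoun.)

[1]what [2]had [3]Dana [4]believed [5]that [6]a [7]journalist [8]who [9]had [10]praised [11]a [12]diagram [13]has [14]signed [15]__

The marked gap is the direct object of "signed".
Its filler is the fronted wh-phrase "what", at word 1.
(The other dependency links word 7 to a gap after word 8.)

1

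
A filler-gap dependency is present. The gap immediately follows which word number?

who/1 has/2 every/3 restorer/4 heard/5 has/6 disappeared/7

The displaced element is "who" (word 1).
It is linked across 1 clause boundary (Ø).
It functions as the subject of "disappeared", so the gap sits immediately after word 5 ("heard").
Base order: Every restorer has heard that who has disappeared.

5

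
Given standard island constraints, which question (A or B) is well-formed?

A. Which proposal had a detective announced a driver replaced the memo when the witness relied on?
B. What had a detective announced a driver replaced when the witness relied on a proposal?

In A, the wh-phrase is extracted from inside an adjunct island (introduced by "when"), which blocks movement.
In B, the extraction path crosses only that-complement boundaries, which are transparent.
So B is grammatical.

B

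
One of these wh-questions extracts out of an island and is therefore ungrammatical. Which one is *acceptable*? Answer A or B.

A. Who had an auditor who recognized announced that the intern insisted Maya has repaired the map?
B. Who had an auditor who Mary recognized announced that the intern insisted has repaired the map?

B

In A, the wh-phrase is extracted from inside a complex-NP island (relative clause) (introduced by "who"), which blocks movement.
In B, the extraction path crosses only that-complement boundaries, which are transparent.
So B is grammatical.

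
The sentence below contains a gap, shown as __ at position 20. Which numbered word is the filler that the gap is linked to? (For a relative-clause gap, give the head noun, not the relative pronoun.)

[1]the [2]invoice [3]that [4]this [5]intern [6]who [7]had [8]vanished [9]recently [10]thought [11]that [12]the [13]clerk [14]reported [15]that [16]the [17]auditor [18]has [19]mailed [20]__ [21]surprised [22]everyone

2

The gap at 20 is the object of "mailed", inside a relative clause.
The relative pronoun is "that" (word 3); it is bound by the head noun immediately before it.
Its filler is the head noun "invoice", at word 2.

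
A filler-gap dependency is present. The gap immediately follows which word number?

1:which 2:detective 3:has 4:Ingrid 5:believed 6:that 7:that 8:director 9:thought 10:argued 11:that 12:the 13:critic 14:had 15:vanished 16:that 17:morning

9

The displaced element is "which detective" (word 2).
It is linked across 2 clause boundaries (that → Ø).
It functions as the subject of "argued", so the gap sits immediately after word 9 ("thought").
Base order: Ingrid has believed that that director thought that which detective argued that the critic had vanished that morning.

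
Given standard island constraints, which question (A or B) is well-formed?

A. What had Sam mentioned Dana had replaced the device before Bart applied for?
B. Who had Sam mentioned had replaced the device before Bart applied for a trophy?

B

In A, the wh-phrase is extracted from inside an adjunct island (introduced by "before"), which blocks movement.
In B, the extraction path crosses only that-complement boundaries, which are transparent.
So B is grammatical.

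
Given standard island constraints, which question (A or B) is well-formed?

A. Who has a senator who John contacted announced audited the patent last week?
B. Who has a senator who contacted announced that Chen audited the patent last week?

In B, the wh-phrase is extracted from inside a complex-NP island (relative clause) (introduced by "who"), which blocks movement.
In A, the extraction path crosses only that-complement boundaries, which are transparent.
So A is grammatical.

A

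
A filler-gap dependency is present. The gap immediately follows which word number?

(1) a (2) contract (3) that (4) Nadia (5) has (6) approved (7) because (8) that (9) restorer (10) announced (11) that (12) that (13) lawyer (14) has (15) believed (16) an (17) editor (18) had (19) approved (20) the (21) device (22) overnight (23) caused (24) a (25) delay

The displaced element is "a contract" (word 2).
It functions as the direct object of "approved", so the gap sits immediately after word 6 ("approved").
Base order: Nadia has approved a contract because that restorer announced that that lawyer has believed an editor had approved the device overnight.

6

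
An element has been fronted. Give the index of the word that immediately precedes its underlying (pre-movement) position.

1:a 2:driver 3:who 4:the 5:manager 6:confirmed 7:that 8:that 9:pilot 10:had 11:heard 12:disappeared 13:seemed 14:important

11

The displaced element is "a driver" (word 2).
It is linked across 2 clause boundaries (that → Ø).
It functions as the subject of "disappeared", so the gap sits immediately after word 11 ("heard").
Base order: The manager confirmed that that pilot had heard a driver disappeared.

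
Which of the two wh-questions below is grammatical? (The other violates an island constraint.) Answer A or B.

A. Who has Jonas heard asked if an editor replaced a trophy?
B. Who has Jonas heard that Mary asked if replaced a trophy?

In B, the wh-phrase is extracted from inside a wh-island (introduced by "if"), which blocks movement.
In A, the extraction path crosses only that-complement boundaries, which are transparent.
So A is grammatical.

A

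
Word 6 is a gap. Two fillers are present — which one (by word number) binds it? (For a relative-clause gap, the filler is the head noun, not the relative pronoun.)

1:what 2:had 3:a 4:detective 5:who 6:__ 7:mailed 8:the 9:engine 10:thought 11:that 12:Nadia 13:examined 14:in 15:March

4

The marked gap is inside the relative clause, the subject of "mailed".
Its filler is the head noun "detective" (via "who"), at word 4.
(The other dependency links word 1 to a gap after word 13.)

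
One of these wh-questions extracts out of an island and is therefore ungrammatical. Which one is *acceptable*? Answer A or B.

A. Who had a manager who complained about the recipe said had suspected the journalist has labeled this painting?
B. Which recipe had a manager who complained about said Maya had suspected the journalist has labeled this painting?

A

In B, the wh-phrase is extracted from inside a complex-NP island (relative clause) (introduced by "who"), which blocks movement.
In A, the extraction path crosses only that-complement boundaries, which are transparent.
So A is grammatical.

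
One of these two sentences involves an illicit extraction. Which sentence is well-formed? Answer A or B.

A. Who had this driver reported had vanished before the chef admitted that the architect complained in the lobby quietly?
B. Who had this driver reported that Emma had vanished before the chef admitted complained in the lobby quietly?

A

In B, the wh-phrase is extracted from inside an adjunct island (introduced by "before"), which blocks movement.
In A, the extraction path crosses only that-complement boundaries, which are transparent.
So A is grammatical.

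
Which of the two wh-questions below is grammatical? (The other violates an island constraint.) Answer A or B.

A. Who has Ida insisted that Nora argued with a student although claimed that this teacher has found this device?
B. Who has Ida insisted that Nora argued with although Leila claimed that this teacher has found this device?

B

In A, the wh-phrase is extracted from inside an adjunct island (introduced by "although"), which blocks movement.
In B, the extraction path crosses only that-complement boundaries, which are transparent.
So B is grammatical.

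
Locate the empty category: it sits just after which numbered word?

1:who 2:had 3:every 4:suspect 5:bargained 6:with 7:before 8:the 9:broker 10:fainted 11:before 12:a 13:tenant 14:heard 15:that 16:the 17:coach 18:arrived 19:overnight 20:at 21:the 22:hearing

6

The displaced element is "who" (word 1).
It functions as the object of the preposition "with" of "bargained", so the gap sits immediately after word 6 ("with").
Base order: Every suspect had bargained with who before the broker fainted before a tenant heard that the coach arrived overnight at the hearing.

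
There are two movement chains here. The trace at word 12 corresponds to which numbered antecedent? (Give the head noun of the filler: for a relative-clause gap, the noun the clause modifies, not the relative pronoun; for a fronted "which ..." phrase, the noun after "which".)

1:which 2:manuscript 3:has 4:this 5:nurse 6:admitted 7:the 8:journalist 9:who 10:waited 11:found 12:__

2

The marked gap is the direct object of "found".
Its filler is the fronted wh-phrase "which manuscript", at word 2.
(The other dependency links word 8 to a gap after word 9.)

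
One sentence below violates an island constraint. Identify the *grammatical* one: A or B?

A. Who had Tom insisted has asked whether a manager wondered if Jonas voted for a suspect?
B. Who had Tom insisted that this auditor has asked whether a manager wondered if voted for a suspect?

A

In B, the wh-phrase is extracted from inside a wh-island (introduced by "whether"), which blocks movement.
In A, the extraction path crosses only that-complement boundaries, which are transparent.
So A is grammatical.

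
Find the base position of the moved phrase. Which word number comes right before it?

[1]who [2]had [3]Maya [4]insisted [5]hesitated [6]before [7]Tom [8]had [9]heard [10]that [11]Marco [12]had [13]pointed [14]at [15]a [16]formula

4

The displaced element is "who" (word 1).
It is linked across 1 clause boundary (Ø).
It functions as the subject of "hesitated", so the gap sits immediately after word 4 ("insisted").
Base order: Maya had insisted who hesitated before Tom had heard that Marco had pointed at a formula.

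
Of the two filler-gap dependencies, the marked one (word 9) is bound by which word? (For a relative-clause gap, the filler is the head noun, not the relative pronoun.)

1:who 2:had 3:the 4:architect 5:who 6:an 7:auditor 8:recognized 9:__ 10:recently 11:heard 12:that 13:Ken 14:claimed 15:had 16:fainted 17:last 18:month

The marked gap is inside the relative clause, the direct object of "recognized".
Its filler is the head noun "architect" (via "who"), at word 4.
(The other dependency links word 1 to a gap after word 14.)

4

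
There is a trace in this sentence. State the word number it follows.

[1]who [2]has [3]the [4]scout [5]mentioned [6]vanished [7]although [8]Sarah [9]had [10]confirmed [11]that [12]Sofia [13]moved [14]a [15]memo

The displaced element is "who" (word 1).
It is linked across 1 clause boundary (Ø).
It functions as the subject of "vanished", so the gap sits immediately after word 5 ("mentioned").
Base order: The scout has mentioned that who vanished although Sarah had confirmed that Sofia moved a memo.

5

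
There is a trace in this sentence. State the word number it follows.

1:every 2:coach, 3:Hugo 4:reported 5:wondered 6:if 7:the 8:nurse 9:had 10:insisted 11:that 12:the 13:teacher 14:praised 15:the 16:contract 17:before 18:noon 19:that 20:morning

The displaced element is "every coach" (word 2).
It is linked across 1 clause boundary (Ø).
It functions as the subject of "wondered", so the gap sits immediately after word 4 ("reported").
Base order: Hugo reported every coach wondered if the nurse had insisted that the teacher praised the contract before noon that morning.

4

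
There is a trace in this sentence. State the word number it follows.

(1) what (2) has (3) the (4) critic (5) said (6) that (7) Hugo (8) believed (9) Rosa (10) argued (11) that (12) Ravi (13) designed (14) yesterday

The displaced element is "what" (word 1).
It is linked across 3 clause boundaries (that → Ø → that).
It functions as the direct object of "designed", so the gap sits immediately after word 13 ("designed").
Base order: The critic has said that Hugo believed Rosa argued that Ravi designed what yesterday.

13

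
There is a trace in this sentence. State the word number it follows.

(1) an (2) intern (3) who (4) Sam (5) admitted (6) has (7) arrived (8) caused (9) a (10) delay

The displaced element is "an intern" (word 2).
It is linked across 1 clause boundary (Ø).
It functions as the subject of "arrived", so the gap sits immediately after word 5 ("admitted").
Base order: Sam admitted an intern has arrived.

5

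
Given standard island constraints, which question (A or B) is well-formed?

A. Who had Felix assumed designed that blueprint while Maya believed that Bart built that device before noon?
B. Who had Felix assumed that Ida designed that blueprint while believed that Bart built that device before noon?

In B, the wh-phrase is extracted from inside an adjunct island (introduced by "while"), which blocks movement.
In A, the extraction path crosses only that-complement boundaries, which are transparent.
So A is grammatical.

A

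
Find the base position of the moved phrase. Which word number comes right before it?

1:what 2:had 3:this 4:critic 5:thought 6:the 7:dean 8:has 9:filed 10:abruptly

9

The displaced element is "what" (word 1).
It is linked across 1 clause boundary (Ø).
It functions as the direct object of "filed", so the gap sits immediately after word 9 ("filed").
Base order: This critic had thought the dean has filed what abruptly.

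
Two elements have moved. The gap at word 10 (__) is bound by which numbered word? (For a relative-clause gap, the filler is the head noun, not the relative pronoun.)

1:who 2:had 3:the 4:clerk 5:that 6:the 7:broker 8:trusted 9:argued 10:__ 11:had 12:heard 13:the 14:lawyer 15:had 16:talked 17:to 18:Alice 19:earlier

The marked gap is the subject of "heard".
Its filler is the fronted wh-phrase "who", at word 1.
(The other dependency links word 4 to a gap after word 8.)

1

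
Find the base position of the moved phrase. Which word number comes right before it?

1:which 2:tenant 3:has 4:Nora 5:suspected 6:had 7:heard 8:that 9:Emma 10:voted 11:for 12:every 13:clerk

The displaced element is "which tenant" (word 2).
It is linked across 1 clause boundary (Ø).
It functions as the subject of "heard", so the gap sits immediately after word 5 ("suspected").
Base order: Nora has suspected which tenant had heard that Emma voted for every clerk.

5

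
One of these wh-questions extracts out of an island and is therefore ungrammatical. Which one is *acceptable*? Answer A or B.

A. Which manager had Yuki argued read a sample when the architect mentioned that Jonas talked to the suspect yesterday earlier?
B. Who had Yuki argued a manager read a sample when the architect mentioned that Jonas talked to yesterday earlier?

A

In B, the wh-phrase is extracted from inside an adjunct island (introduced by "when"), which blocks movement.
In A, the extraction path crosses only that-complement boundaries, which are transparent.
So A is grammatical.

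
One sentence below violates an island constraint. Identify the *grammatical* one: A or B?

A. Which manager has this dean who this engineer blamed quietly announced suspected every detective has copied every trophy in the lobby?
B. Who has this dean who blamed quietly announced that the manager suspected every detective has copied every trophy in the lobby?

In B, the wh-phrase is extracted from inside a complex-NP island (relative clause) (introduced by "who"), which blocks movement.
In A, the extraction path crosses only that-complement boundaries, which are transparent.
So A is grammatical.

A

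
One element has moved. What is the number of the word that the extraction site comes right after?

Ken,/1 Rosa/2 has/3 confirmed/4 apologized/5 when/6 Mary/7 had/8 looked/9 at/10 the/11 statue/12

The displaced element is "Ken" (word 1).
It is linked across 1 clause boundary (Ø).
It functions as the subject of "apologized", so the gap sits immediately after word 4 ("confirmed").
Base order: Rosa has confirmed that Ken apologized when Mary had looked at the statue.

4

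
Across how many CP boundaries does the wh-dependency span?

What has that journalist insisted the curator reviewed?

1

"what" is extracted from the object of "reviewed".
Boundaries crossed, outermost first: [Ø] — 1 in total.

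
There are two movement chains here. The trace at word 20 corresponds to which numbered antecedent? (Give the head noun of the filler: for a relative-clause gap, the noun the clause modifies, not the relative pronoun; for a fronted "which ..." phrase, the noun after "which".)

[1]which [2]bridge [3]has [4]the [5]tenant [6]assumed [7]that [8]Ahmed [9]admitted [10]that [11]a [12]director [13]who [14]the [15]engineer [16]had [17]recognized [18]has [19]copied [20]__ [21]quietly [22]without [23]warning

2

The marked gap is the direct object of "copied".
Its filler is the fronted wh-phrase "which bridge", at word 2.
(The other dependency links word 12 to a gap after word 17.)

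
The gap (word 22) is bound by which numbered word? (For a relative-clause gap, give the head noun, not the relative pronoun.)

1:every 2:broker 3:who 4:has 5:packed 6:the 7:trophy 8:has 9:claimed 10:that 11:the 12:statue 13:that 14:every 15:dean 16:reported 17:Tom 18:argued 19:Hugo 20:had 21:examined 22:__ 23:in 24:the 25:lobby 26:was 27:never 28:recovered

The gap at 22 is the object of "examined", inside a relative clause.
The relative pronoun is "that" (word 13); it is bound by the head noun immediately before it.
Its filler is the head noun "statue", at word 12.

12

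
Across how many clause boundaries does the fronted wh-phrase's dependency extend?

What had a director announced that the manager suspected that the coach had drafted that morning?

2

"what" is extracted from the object of "drafted".
Boundaries crossed, outermost first: [that], [that] — 2 in total.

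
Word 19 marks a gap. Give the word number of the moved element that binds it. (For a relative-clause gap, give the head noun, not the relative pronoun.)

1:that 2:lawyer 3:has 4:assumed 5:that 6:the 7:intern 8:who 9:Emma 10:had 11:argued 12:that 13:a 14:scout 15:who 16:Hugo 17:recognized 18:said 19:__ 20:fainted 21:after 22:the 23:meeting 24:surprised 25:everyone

7

The gap at 19 is the subject of "fainted", inside a relative clause.
The relative pronoun is "who" (word 8); it is bound by the head noun immediately before it.
Its filler is the head noun "intern", at word 7.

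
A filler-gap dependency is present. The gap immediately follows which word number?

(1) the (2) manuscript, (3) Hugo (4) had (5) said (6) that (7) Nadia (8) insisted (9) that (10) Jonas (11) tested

The displaced element is "the manuscript" (word 2).
It is linked across 2 clause boundaries (that → that).
It functions as the direct object of "tested", so the gap sits immediately after word 11 ("tested").
Base order: Hugo had said that Nadia insisted that Jonas tested the manuscript.

11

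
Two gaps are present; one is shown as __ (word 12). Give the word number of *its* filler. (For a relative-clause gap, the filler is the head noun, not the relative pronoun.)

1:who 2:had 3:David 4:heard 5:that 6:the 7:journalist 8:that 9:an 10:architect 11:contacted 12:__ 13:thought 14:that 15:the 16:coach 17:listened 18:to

7

The marked gap is inside the relative clause, the direct object of "contacted".
Its filler is the head noun "journalist" (via "that"), at word 7.
(The other dependency links word 1 to a gap after word 18.)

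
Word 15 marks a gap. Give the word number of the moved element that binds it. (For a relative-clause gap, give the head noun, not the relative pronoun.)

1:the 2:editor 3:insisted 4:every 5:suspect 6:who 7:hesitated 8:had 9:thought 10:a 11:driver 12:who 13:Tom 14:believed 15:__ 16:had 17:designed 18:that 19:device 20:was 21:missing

The gap at 15 is the subject of "designed", inside a relative clause.
The relative pronoun is "who" (word 12); it is bound by the head noun immediately before it.
Its filler is the head noun "driver", at word 11.

11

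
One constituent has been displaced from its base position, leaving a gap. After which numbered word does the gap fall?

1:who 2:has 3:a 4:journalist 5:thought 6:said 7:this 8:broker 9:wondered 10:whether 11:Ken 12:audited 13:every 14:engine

The displaced element is "who" (word 1).
It is linked across 1 clause boundary (Ø).
It functions as the subject of "said", so the gap sits immediately after word 5 ("thought").
Base order: A journalist has thought that who said this broker wondered whether Ken audited every engine.

5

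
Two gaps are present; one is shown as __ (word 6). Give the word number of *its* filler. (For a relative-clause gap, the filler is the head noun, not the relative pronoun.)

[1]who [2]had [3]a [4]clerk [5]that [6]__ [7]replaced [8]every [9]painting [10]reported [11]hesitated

The marked gap is inside the relative clause, the subject of "replaced".
Its filler is the head noun "clerk" (via "that"), at word 4.
(The other dependency links word 1 to a gap after word 10.)

4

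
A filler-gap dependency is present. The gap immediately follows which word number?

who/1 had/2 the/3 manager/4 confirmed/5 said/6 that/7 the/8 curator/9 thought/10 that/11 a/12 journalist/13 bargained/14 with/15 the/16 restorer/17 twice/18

5

The displaced element is "who" (word 1).
It is linked across 1 clause boundary (Ø).
It functions as the subject of "said", so the gap sits immediately after word 5 ("confirmed").
Base order: The manager had confirmed that who said that the curator thought that a journalist bargained with the restorer twice.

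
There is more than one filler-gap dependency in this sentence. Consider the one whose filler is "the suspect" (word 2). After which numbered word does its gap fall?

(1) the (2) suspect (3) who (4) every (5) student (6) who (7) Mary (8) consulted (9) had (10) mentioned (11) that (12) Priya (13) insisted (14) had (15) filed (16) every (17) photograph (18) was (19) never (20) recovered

13

The displaced element is "the suspect" (word 2).
It is linked across 2 clause boundaries (that → Ø).
It functions as the subject of "filed", so the gap sits immediately after word 13 ("insisted").
Base order: Every student who Mary consulted had mentioned that Priya insisted that the suspect had filed every photograph.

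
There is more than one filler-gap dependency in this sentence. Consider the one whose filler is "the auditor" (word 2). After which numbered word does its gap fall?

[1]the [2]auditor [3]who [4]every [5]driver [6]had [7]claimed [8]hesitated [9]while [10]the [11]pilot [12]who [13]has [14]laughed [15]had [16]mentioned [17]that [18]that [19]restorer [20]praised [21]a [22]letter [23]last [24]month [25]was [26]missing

7

The displaced element is "the auditor" (word 2).
It is linked across 1 clause boundary (Ø).
It functions as the subject of "hesitated", so the gap sits immediately after word 7 ("claimed").
Base order: Every driver had claimed the auditor hesitated while the pilot who has laughed had mentioned that that restorer praised a letter last month.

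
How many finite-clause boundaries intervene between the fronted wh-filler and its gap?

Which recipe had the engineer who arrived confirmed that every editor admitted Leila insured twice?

2

"which recipe" is extracted from the object of "insured".
Boundaries crossed, outermost first: [that], [Ø] — 2 in total.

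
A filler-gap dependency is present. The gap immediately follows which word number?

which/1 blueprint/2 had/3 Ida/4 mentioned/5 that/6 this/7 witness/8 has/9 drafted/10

10

The displaced element is "which blueprint" (word 2).
It is linked across 1 clause boundary (that).
It functions as the direct object of "drafted", so the gap sits immediately after word 10 ("drafted").
Base order: Ida had mentioned that this witness has drafted which blueprint.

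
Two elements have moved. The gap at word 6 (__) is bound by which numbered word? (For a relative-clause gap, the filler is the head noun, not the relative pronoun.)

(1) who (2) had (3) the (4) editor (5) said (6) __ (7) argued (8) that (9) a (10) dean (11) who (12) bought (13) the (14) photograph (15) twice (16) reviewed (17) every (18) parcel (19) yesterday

The marked gap is the subject of "argued".
Its filler is the fronted wh-phrase "who", at word 1.
(The other dependency links word 10 to a gap after word 11.)

1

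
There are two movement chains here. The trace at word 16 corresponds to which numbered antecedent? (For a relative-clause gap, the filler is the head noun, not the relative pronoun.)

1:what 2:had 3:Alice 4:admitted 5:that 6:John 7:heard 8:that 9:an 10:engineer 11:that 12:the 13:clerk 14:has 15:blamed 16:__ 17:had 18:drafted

10

The marked gap is inside the relative clause, the direct object of "blamed".
Its filler is the head noun "engineer" (via "that"), at word 10.
(The other dependency links word 1 to a gap after word 18.)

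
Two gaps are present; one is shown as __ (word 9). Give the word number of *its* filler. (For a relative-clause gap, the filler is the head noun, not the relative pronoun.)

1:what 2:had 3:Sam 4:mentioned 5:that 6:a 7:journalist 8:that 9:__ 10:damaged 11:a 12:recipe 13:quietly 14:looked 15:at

The marked gap is inside the relative clause, the subject of "damaged".
Its filler is the head noun "journalist" (via "that"), at word 7.
(The other dependency links word 1 to a gap after word 15.)

7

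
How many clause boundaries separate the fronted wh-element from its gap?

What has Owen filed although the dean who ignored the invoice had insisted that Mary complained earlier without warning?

"what" originates inside the matrix clause — no clause boundary is crossed.

0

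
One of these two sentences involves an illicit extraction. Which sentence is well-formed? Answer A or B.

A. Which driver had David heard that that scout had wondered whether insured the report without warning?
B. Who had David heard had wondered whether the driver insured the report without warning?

In A, the wh-phrase is extracted from inside a wh-island (introduced by "whether"), which blocks movement.
In B, the extraction path crosses only that-complement boundaries, which are transparent.
So B is grammatical.

B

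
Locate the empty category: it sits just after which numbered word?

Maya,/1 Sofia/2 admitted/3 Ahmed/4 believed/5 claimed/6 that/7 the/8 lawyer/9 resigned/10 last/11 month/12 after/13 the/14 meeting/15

The displaced element is "Maya" (word 1).
It is linked across 2 clause boundaries (Ø → Ø).
It functions as the subject of "claimed", so the gap sits immediately after word 5 ("believed").
Base order: Sofia admitted Ahmed believed that Maya claimed that the lawyer resigned last month after the meeting.

5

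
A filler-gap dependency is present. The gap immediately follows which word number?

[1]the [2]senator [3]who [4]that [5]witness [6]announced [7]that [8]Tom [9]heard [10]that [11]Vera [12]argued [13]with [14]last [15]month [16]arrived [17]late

13

The displaced element is "the senator" (word 2).
It is linked across 2 clause boundaries (that → that).
It functions as the object of the preposition "with" of "argued", so the gap sits immediately after word 13 ("with").
Base order: That witness announced that Tom heard that Vera argued with the senator last month.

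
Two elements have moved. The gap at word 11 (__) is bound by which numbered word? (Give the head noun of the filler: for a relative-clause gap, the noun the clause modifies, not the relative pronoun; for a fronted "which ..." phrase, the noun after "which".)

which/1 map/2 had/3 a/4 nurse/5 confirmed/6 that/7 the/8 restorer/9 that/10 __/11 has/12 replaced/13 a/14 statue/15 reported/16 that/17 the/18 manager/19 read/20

9

The marked gap is inside the relative clause, the subject of "replaced".
Its filler is the head noun "restorer" (via "that"), at word 9.
(The other dependency links word 2 to a gap after word 20.)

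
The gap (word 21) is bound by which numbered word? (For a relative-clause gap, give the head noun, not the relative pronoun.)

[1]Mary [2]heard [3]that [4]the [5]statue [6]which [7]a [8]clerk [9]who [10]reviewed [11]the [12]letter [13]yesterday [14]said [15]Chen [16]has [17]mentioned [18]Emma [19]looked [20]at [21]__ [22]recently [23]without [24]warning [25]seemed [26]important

The gap at 21 is the prepositional object of "looked", inside a relative clause.
The relative pronoun is "which" (word 6); it is bound by the head noun immediately before it.
Its filler is the head noun "statue", at word 5.

5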